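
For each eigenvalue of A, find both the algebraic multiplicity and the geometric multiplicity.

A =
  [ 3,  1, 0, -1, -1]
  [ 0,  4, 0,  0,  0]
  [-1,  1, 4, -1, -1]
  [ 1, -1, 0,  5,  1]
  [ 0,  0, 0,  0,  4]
λ = 4: alg = 5, geom = 4

Step 1 — factor the characteristic polynomial to read off the algebraic multiplicities:
  χ_A(x) = (x - 4)^5

Step 2 — compute geometric multiplicities via the rank-nullity identity g(λ) = n − rank(A − λI):
  rank(A − (4)·I) = 1, so dim ker(A − (4)·I) = n − 1 = 4

Summary:
  λ = 4: algebraic multiplicity = 5, geometric multiplicity = 4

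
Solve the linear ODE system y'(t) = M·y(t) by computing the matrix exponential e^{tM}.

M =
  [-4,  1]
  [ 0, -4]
e^{tM} =
  [exp(-4*t), t*exp(-4*t)]
  [0, exp(-4*t)]

Strategy: write M = P · J · P⁻¹ where J is a Jordan canonical form, so e^{tM} = P · e^{tJ} · P⁻¹, and e^{tJ} can be computed block-by-block.

M has Jordan form
J =
  [-4,  1]
  [ 0, -4]
(up to reordering of blocks).

Per-block formulas:
  For a 2×2 Jordan block J_2(-4): exp(t · J_2(-4)) = e^(-4t)·(I + t·N), where N is the 2×2 nilpotent shift.

After assembling e^{tJ} and conjugating by P, we get:

e^{tM} =
  [exp(-4*t), t*exp(-4*t)]
  [0, exp(-4*t)]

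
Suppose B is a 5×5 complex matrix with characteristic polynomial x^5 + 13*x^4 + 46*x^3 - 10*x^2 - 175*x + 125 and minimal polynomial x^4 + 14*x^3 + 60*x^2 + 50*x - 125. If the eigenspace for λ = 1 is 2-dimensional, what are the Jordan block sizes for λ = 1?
Block sizes for λ = 1: [1, 1]

Step 1 — from the characteristic polynomial, algebraic multiplicity of λ = 1 is 2. From dim ker(B − (1)·I) = 2, there are exactly 2 Jordan blocks for λ = 1.
Step 2 — from the minimal polynomial, the factor (x − 1) tells us the largest block for λ = 1 has size 1.
Step 3 — with total size 2, 2 blocks, and largest block 1, the block sizes (in nonincreasing order) are [1, 1].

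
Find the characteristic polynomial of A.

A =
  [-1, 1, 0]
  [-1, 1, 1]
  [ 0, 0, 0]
x^3

Expanding det(x·I − A) (e.g. by cofactor expansion or by noting that A is similar to its Jordan form J, which has the same characteristic polynomial as A) gives
  χ_A(x) = x^3
which factors as x^3. The eigenvalues (with algebraic multiplicities) are λ = 0 with multiplicity 3.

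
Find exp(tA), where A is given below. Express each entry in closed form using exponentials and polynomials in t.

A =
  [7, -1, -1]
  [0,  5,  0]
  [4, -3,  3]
e^{tA} =
  [2*t*exp(5*t) + exp(5*t), t^2*exp(5*t)/2 - t*exp(5*t), -t*exp(5*t)]
  [0, exp(5*t), 0]
  [4*t*exp(5*t), t^2*exp(5*t) - 3*t*exp(5*t), -2*t*exp(5*t) + exp(5*t)]

Strategy: write A = P · J · P⁻¹ where J is a Jordan canonical form, so e^{tA} = P · e^{tJ} · P⁻¹, and e^{tJ} can be computed block-by-block.

A has Jordan form
J =
  [5, 1, 0]
  [0, 5, 1]
  [0, 0, 5]
(up to reordering of blocks).

Per-block formulas:
  For a 3×3 Jordan block J_3(5): exp(t · J_3(5)) = e^(5t)·(I + t·N + (t^2/2)·N^2), where N is the 3×3 nilpotent shift.

After assembling e^{tJ} and conjugating by P, we get:

e^{tA} =
  [2*t*exp(5*t) + exp(5*t), t^2*exp(5*t)/2 - t*exp(5*t), -t*exp(5*t)]
  [0, exp(5*t), 0]
  [4*t*exp(5*t), t^2*exp(5*t) - 3*t*exp(5*t), -2*t*exp(5*t) + exp(5*t)]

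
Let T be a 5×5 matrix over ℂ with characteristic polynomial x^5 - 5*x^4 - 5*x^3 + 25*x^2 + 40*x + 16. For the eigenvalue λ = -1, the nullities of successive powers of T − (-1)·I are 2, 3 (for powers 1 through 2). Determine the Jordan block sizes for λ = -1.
Block sizes for λ = -1: [2, 1]

From the dimensions of kernels of powers, the number of Jordan blocks of size at least j is d_j − d_{j−1} where d_j = dim ker(N^j) (with d_0 = 0). Computing the differences gives [2, 1].
The number of blocks of size exactly k is (#blocks of size ≥ k) − (#blocks of size ≥ k + 1), so the partition is: 1 block(s) of size 1, 1 block(s) of size 2.
In nonincreasing order the block sizes are [2, 1].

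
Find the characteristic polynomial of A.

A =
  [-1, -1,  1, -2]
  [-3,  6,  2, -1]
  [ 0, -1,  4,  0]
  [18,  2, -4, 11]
x^4 - 20*x^3 + 150*x^2 - 500*x + 625

Expanding det(x·I − A) (e.g. by cofactor expansion or by noting that A is similar to its Jordan form J, which has the same characteristic polynomial as A) gives
  χ_A(x) = x^4 - 20*x^3 + 150*x^2 - 500*x + 625
which factors as (x - 5)^4. The eigenvalues (with algebraic multiplicities) are λ = 5 with multiplicity 4.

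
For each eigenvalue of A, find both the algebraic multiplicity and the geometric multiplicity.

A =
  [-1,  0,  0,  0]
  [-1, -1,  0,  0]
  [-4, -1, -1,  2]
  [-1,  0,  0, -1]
λ = -1: alg = 4, geom = 2

Step 1 — factor the characteristic polynomial to read off the algebraic multiplicities:
  χ_A(x) = (x + 1)^4

Step 2 — compute geometric multiplicities via the rank-nullity identity g(λ) = n − rank(A − λI):
  rank(A − (-1)·I) = 2, so dim ker(A − (-1)·I) = n − 2 = 2

Summary:
  λ = -1: algebraic multiplicity = 4, geometric multiplicity = 2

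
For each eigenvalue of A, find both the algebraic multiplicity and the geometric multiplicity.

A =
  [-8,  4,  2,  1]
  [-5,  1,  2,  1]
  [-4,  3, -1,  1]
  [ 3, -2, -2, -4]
λ = -3: alg = 4, geom = 2

Step 1 — factor the characteristic polynomial to read off the algebraic multiplicities:
  χ_A(x) = (x + 3)^4

Step 2 — compute geometric multiplicities via the rank-nullity identity g(λ) = n − rank(A − λI):
  rank(A − (-3)·I) = 2, so dim ker(A − (-3)·I) = n − 2 = 2

Summary:
  λ = -3: algebraic multiplicity = 4, geometric multiplicity = 2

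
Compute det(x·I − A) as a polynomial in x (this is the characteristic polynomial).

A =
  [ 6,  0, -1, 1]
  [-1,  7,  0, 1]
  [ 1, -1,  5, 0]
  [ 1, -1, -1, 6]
x^4 - 24*x^3 + 216*x^2 - 864*x + 1296

Expanding det(x·I − A) (e.g. by cofactor expansion or by noting that A is similar to its Jordan form J, which has the same characteristic polynomial as A) gives
  χ_A(x) = x^4 - 24*x^3 + 216*x^2 - 864*x + 1296
which factors as (x - 6)^4. The eigenvalues (with algebraic multiplicities) are λ = 6 with multiplicity 4.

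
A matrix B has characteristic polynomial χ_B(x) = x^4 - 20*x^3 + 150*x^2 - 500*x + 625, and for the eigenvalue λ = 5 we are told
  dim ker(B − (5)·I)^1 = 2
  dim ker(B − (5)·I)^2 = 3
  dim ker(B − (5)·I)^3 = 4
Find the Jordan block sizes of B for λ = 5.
Block sizes for λ = 5: [3, 1]

From the dimensions of kernels of powers, the number of Jordan blocks of size at least j is d_j − d_{j−1} where d_j = dim ker(N^j) (with d_0 = 0). Computing the differences gives [2, 1, 1].
The number of blocks of size exactly k is (#blocks of size ≥ k) − (#blocks of size ≥ k + 1), so the partition is: 1 block(s) of size 1, 1 block(s) of size 3.
In nonincreasing order the block sizes are [3, 1].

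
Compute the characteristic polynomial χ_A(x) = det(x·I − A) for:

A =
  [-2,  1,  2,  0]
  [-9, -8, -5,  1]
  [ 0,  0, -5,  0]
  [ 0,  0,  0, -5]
x^4 + 20*x^3 + 150*x^2 + 500*x + 625

Expanding det(x·I − A) (e.g. by cofactor expansion or by noting that A is similar to its Jordan form J, which has the same characteristic polynomial as A) gives
  χ_A(x) = x^4 + 20*x^3 + 150*x^2 + 500*x + 625
which factors as (x + 5)^4. The eigenvalues (with algebraic multiplicities) are λ = -5 with multiplicity 4.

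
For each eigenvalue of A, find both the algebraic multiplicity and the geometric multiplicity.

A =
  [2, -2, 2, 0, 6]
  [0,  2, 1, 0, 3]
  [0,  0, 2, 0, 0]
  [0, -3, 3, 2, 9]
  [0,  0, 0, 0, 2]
λ = 2: alg = 5, geom = 3

Step 1 — factor the characteristic polynomial to read off the algebraic multiplicities:
  χ_A(x) = (x - 2)^5

Step 2 — compute geometric multiplicities via the rank-nullity identity g(λ) = n − rank(A − λI):
  rank(A − (2)·I) = 2, so dim ker(A − (2)·I) = n − 2 = 3

Summary:
  λ = 2: algebraic multiplicity = 5, geometric multiplicity = 3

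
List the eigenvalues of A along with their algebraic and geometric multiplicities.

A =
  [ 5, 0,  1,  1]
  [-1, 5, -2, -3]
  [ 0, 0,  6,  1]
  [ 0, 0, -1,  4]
λ = 5: alg = 4, geom = 2

Step 1 — factor the characteristic polynomial to read off the algebraic multiplicities:
  χ_A(x) = (x - 5)^4

Step 2 — compute geometric multiplicities via the rank-nullity identity g(λ) = n − rank(A − λI):
  rank(A − (5)·I) = 2, so dim ker(A − (5)·I) = n − 2 = 2

Summary:
  λ = 5: algebraic multiplicity = 4, geometric multiplicity = 2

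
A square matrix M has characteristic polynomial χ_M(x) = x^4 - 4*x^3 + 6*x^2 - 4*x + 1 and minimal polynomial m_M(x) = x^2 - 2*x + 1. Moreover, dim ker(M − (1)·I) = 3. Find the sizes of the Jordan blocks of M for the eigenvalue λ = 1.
Block sizes for λ = 1: [2, 1, 1]

Step 1 — from the characteristic polynomial, algebraic multiplicity of λ = 1 is 4. From dim ker(M − (1)·I) = 3, there are exactly 3 Jordan blocks for λ = 1.
Step 2 — from the minimal polynomial, the factor (x − 1)^2 tells us the largest block for λ = 1 has size 2.
Step 3 — with total size 4, 3 blocks, and largest block 2, the block sizes (in nonincreasing order) are [2, 1, 1].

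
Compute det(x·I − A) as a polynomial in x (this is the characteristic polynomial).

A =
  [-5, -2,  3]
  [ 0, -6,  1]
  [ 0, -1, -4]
x^3 + 15*x^2 + 75*x + 125

Expanding det(x·I − A) (e.g. by cofactor expansion or by noting that A is similar to its Jordan form J, which has the same characteristic polynomial as A) gives
  χ_A(x) = x^3 + 15*x^2 + 75*x + 125
which factors as (x + 5)^3. The eigenvalues (with algebraic multiplicities) are λ = -5 with multiplicity 3.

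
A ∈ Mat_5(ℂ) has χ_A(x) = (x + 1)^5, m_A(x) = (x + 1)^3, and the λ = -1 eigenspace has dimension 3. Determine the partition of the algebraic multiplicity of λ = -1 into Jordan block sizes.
Block sizes for λ = -1: [3, 1, 1]

Step 1 — from the characteristic polynomial, algebraic multiplicity of λ = -1 is 5. From dim ker(A − (-1)·I) = 3, there are exactly 3 Jordan blocks for λ = -1.
Step 2 — from the minimal polynomial, the factor (x + 1)^3 tells us the largest block for λ = -1 has size 3.
Step 3 — with total size 5, 3 blocks, and largest block 3, the block sizes (in nonincreasing order) are [3, 1, 1].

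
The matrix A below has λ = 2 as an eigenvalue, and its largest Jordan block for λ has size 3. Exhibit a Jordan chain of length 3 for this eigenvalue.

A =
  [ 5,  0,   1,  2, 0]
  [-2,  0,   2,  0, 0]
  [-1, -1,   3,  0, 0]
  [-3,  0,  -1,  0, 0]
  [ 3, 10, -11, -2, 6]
A Jordan chain for λ = 2 of length 3:
v_1 = (5, -10, -5, -5, 5)ᵀ
v_2 = (6, -2, -1, -6, -4)ᵀ
v_3 = (2, -1, 0, 0, 0)ᵀ

Let N = A − (2)·I. We want v_3 with N^3 v_3 = 0 but N^2 v_3 ≠ 0; then v_{j-1} := N · v_j for j = 3, …, 2.

Pick v_3 = (2, -1, 0, 0, 0)ᵀ.
Then v_2 = N · v_3 = (6, -2, -1, -6, -4)ᵀ.
Then v_1 = N · v_2 = (5, -10, -5, -5, 5)ᵀ.

Sanity check: (A − (2)·I) v_1 = (0, 0, 0, 0, 0)ᵀ = 0. ✓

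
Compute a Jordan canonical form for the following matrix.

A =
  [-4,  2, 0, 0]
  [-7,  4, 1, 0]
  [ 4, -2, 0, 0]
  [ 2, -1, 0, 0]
J_3(0) ⊕ J_1(0)

The characteristic polynomial is
  det(x·I − A) = x^4

Eigenvalues and multiplicities (the geometric multiplicity of λ is n − rank(A − λI), which equals the number of Jordan blocks for λ):
  λ = 0: algebraic multiplicity = 4, geometric multiplicity = 2

Determining the block sizes for each eigenvalue:
  λ = 0: with am = 4 and gm = 2, the partition is not yet determined (e.g. several partitions of 4 into 2 parts exist). Let N = A − (0)·I. Computing rank(N^1) = 2, rank(N^2) = 1, rank(N^3) = 0; the number of blocks of size ≥ j is rank(N^{j−1}) − rank(N^j), giving [2, 1, 1]. So we have 1 block(s) of size 3, 1 block(s) of size 1 → block sizes [3, 1]

Assembling the blocks gives a Jordan form
J =
  [0, 1, 0, 0]
  [0, 0, 1, 0]
  [0, 0, 0, 0]
  [0, 0, 0, 0]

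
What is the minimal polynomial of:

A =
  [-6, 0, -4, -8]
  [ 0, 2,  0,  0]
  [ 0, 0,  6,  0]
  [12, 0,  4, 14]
x^2 - 8*x + 12

The characteristic polynomial is χ_A(x) = (x - 6)^2*(x - 2)^2, so the eigenvalues are known. The minimal polynomial is
  m_A(x) = Π_λ (x − λ)^{k_λ}
where k_λ is the size of the *largest* Jordan block for λ (equivalently, the smallest k with (A − λI)^k v = 0 for every generalised eigenvector v of λ).

  λ = 2: largest Jordan block has size 1, contributing (x − 2)
  λ = 6: largest Jordan block has size 1, contributing (x − 6)

So m_A(x) = (x - 6)*(x - 2) = x^2 - 8*x + 12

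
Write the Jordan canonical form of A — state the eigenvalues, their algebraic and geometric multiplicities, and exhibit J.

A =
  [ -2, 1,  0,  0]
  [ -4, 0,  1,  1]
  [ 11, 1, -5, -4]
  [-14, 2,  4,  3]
J_3(-1) ⊕ J_1(-1)

The characteristic polynomial is
  det(x·I − A) = x^4 + 4*x^3 + 6*x^2 + 4*x + 1 = (x + 1)^4

Eigenvalues and multiplicities (the geometric multiplicity of λ is n − rank(A − λI), which equals the number of Jordan blocks for λ):
  λ = -1: algebraic multiplicity = 4, geometric multiplicity = 2

Determining the block sizes for each eigenvalue:
  λ = -1: with am = 4 and gm = 2, the partition is not yet determined (e.g. several partitions of 4 into 2 parts exist). Let N = A − (-1)·I. Computing rank(N^1) = 2, rank(N^2) = 1, rank(N^3) = 0; the number of blocks of size ≥ j is rank(N^{j−1}) − rank(N^j), giving [2, 1, 1]. So we have 1 block(s) of size 3, 1 block(s) of size 1 → block sizes [3, 1]

Assembling the blocks gives a Jordan form
J =
  [-1,  1,  0,  0]
  [ 0, -1,  1,  0]
  [ 0,  0, -1,  0]
  [ 0,  0,  0, -1]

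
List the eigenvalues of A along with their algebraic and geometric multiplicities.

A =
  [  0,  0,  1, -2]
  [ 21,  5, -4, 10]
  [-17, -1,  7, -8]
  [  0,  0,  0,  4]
λ = 4: alg = 4, geom = 2

Step 1 — factor the characteristic polynomial to read off the algebraic multiplicities:
  χ_A(x) = (x - 4)^4

Step 2 — compute geometric multiplicities via the rank-nullity identity g(λ) = n − rank(A − λI):
  rank(A − (4)·I) = 2, so dim ker(A − (4)·I) = n − 2 = 2

Summary:
  λ = 4: algebraic multiplicity = 4, geometric multiplicity = 2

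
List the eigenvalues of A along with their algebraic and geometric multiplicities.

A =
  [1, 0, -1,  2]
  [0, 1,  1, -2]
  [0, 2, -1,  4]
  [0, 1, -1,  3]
λ = 1: alg = 4, geom = 2

Step 1 — factor the characteristic polynomial to read off the algebraic multiplicities:
  χ_A(x) = (x - 1)^4

Step 2 — compute geometric multiplicities via the rank-nullity identity g(λ) = n − rank(A − λI):
  rank(A − (1)·I) = 2, so dim ker(A − (1)·I) = n − 2 = 2

Summary:
  λ = 1: algebraic multiplicity = 4, geometric multiplicity = 2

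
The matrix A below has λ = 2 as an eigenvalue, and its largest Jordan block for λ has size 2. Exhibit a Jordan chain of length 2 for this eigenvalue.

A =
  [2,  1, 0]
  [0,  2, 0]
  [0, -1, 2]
A Jordan chain for λ = 2 of length 2:
v_1 = (1, 0, -1)ᵀ
v_2 = (0, 1, 0)ᵀ

Let N = A − (2)·I. We want v_2 with N^2 v_2 = 0 but N^1 v_2 ≠ 0; then v_{j-1} := N · v_j for j = 2, …, 2.

Pick v_2 = (0, 1, 0)ᵀ.
Then v_1 = N · v_2 = (1, 0, -1)ᵀ.

Sanity check: (A − (2)·I) v_1 = (0, 0, 0)ᵀ = 0. ✓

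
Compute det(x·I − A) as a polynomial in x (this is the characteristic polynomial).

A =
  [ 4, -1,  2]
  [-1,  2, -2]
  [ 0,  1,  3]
x^3 - 9*x^2 + 27*x - 27

Expanding det(x·I − A) (e.g. by cofactor expansion or by noting that A is similar to its Jordan form J, which has the same characteristic polynomial as A) gives
  χ_A(x) = x^3 - 9*x^2 + 27*x - 27
which factors as (x - 3)^3. The eigenvalues (with algebraic multiplicities) are λ = 3 with multiplicity 3.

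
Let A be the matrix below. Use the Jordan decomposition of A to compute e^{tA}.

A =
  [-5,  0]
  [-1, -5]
e^{tA} =
  [exp(-5*t), 0]
  [-t*exp(-5*t), exp(-5*t)]

Strategy: write A = P · J · P⁻¹ where J is a Jordan canonical form, so e^{tA} = P · e^{tJ} · P⁻¹, and e^{tJ} can be computed block-by-block.

A has Jordan form
J =
  [-5,  1]
  [ 0, -5]
(up to reordering of blocks).

Per-block formulas:
  For a 2×2 Jordan block J_2(-5): exp(t · J_2(-5)) = e^(-5t)·(I + t·N), where N is the 2×2 nilpotent shift.

After assembling e^{tJ} and conjugating by P, we get:

e^{tA} =
  [exp(-5*t), 0]
  [-t*exp(-5*t), exp(-5*t)]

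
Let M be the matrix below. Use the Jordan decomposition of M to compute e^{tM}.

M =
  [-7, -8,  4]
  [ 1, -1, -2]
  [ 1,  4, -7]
e^{tM} =
  [-2*t*exp(-5*t) + exp(-5*t), -8*t*exp(-5*t), 4*t*exp(-5*t)]
  [t*exp(-5*t), 4*t*exp(-5*t) + exp(-5*t), -2*t*exp(-5*t)]
  [t*exp(-5*t), 4*t*exp(-5*t), -2*t*exp(-5*t) + exp(-5*t)]

Strategy: write M = P · J · P⁻¹ where J is a Jordan canonical form, so e^{tM} = P · e^{tJ} · P⁻¹, and e^{tJ} can be computed block-by-block.

M has Jordan form
J =
  [-5,  1,  0]
  [ 0, -5,  0]
  [ 0,  0, -5]
(up to reordering of blocks).

Per-block formulas:
  For a 2×2 Jordan block J_2(-5): exp(t · J_2(-5)) = e^(-5t)·(I + t·N), where N is the 2×2 nilpotent shift.
  For a 1×1 block at λ = -5: exp(t · [-5]) = [e^(-5t)].

After assembling e^{tJ} and conjugating by P, we get:

e^{tM} =
  [-2*t*exp(-5*t) + exp(-5*t), -8*t*exp(-5*t), 4*t*exp(-5*t)]
  [t*exp(-5*t), 4*t*exp(-5*t) + exp(-5*t), -2*t*exp(-5*t)]
  [t*exp(-5*t), 4*t*exp(-5*t), -2*t*exp(-5*t) + exp(-5*t)]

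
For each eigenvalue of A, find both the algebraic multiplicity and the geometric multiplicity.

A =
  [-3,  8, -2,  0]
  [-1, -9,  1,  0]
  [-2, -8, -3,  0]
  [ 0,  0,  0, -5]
λ = -5: alg = 4, geom = 3

Step 1 — factor the characteristic polynomial to read off the algebraic multiplicities:
  χ_A(x) = (x + 5)^4

Step 2 — compute geometric multiplicities via the rank-nullity identity g(λ) = n − rank(A − λI):
  rank(A − (-5)·I) = 1, so dim ker(A − (-5)·I) = n − 1 = 3

Summary:
  λ = -5: algebraic multiplicity = 4, geometric multiplicity = 3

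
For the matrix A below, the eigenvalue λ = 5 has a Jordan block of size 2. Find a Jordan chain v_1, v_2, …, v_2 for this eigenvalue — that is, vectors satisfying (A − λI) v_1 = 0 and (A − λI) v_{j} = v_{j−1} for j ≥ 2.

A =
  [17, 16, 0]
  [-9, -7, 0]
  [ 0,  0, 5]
A Jordan chain for λ = 5 of length 2:
v_1 = (12, -9, 0)ᵀ
v_2 = (1, 0, 0)ᵀ

Let N = A − (5)·I. We want v_2 with N^2 v_2 = 0 but N^1 v_2 ≠ 0; then v_{j-1} := N · v_j for j = 2, …, 2.

Pick v_2 = (1, 0, 0)ᵀ.
Then v_1 = N · v_2 = (12, -9, 0)ᵀ.

Sanity check: (A − (5)·I) v_1 = (0, 0, 0)ᵀ = 0. ✓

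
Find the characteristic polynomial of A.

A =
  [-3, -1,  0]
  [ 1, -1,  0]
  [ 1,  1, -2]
x^3 + 6*x^2 + 12*x + 8

Expanding det(x·I − A) (e.g. by cofactor expansion or by noting that A is similar to its Jordan form J, which has the same characteristic polynomial as A) gives
  χ_A(x) = x^3 + 6*x^2 + 12*x + 8
which factors as (x + 2)^3. The eigenvalues (with algebraic multiplicities) are λ = -2 with multiplicity 3.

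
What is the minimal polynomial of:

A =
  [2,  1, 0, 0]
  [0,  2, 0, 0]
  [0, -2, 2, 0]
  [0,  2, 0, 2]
x^2 - 4*x + 4

The characteristic polynomial is χ_A(x) = (x - 2)^4, so the eigenvalues are known. The minimal polynomial is
  m_A(x) = Π_λ (x − λ)^{k_λ}
where k_λ is the size of the *largest* Jordan block for λ (equivalently, the smallest k with (A − λI)^k v = 0 for every generalised eigenvector v of λ).

  λ = 2: largest Jordan block has size 2, contributing (x − 2)^2

So m_A(x) = (x - 2)^2 = x^2 - 4*x + 4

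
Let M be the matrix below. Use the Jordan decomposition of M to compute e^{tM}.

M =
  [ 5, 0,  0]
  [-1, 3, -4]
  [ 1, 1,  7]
e^{tM} =
  [exp(5*t), 0, 0]
  [-t^2*exp(5*t) - t*exp(5*t), -2*t*exp(5*t) + exp(5*t), -4*t*exp(5*t)]
  [t^2*exp(5*t)/2 + t*exp(5*t), t*exp(5*t), 2*t*exp(5*t) + exp(5*t)]

Strategy: write M = P · J · P⁻¹ where J is a Jordan canonical form, so e^{tM} = P · e^{tJ} · P⁻¹, and e^{tJ} can be computed block-by-block.

M has Jordan form
J =
  [5, 1, 0]
  [0, 5, 1]
  [0, 0, 5]
(up to reordering of blocks).

Per-block formulas:
  For a 3×3 Jordan block J_3(5): exp(t · J_3(5)) = e^(5t)·(I + t·N + (t^2/2)·N^2), where N is the 3×3 nilpotent shift.

After assembling e^{tJ} and conjugating by P, we get:

e^{tM} =
  [exp(5*t), 0, 0]
  [-t^2*exp(5*t) - t*exp(5*t), -2*t*exp(5*t) + exp(5*t), -4*t*exp(5*t)]
  [t^2*exp(5*t)/2 + t*exp(5*t), t*exp(5*t), 2*t*exp(5*t) + exp(5*t)]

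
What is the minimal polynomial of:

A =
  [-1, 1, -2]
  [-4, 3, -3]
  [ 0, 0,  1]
x^3 - 3*x^2 + 3*x - 1

The characteristic polynomial is χ_A(x) = (x - 1)^3, so the eigenvalues are known. The minimal polynomial is
  m_A(x) = Π_λ (x − λ)^{k_λ}
where k_λ is the size of the *largest* Jordan block for λ (equivalently, the smallest k with (A − λI)^k v = 0 for every generalised eigenvector v of λ).

  λ = 1: largest Jordan block has size 3, contributing (x − 1)^3

So m_A(x) = (x - 1)^3 = x^3 - 3*x^2 + 3*x - 1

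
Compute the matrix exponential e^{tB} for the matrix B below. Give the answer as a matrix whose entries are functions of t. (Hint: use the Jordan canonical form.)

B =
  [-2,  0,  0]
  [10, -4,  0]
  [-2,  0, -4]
e^{tB} =
  [exp(-2*t), 0, 0]
  [5*exp(-2*t) - 5*exp(-4*t), exp(-4*t), 0]
  [-exp(-2*t) + exp(-4*t), 0, exp(-4*t)]

Strategy: write B = P · J · P⁻¹ where J is a Jordan canonical form, so e^{tB} = P · e^{tJ} · P⁻¹, and e^{tJ} can be computed block-by-block.

B has Jordan form
J =
  [-4,  0,  0]
  [ 0, -4,  0]
  [ 0,  0, -2]
(up to reordering of blocks).

Per-block formulas:
  For a 1×1 block at λ = -2: exp(t · [-2]) = [e^(-2t)].
  For a 1×1 block at λ = -4: exp(t · [-4]) = [e^(-4t)].

After assembling e^{tJ} and conjugating by P, we get:

e^{tB} =
  [exp(-2*t), 0, 0]
  [5*exp(-2*t) - 5*exp(-4*t), exp(-4*t), 0]
  [-exp(-2*t) + exp(-4*t), 0, exp(-4*t)]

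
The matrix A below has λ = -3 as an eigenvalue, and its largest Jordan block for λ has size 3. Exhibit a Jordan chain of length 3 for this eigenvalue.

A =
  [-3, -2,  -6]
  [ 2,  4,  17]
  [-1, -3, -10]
A Jordan chain for λ = -3 of length 3:
v_1 = (2, -3, 1)ᵀ
v_2 = (0, 2, -1)ᵀ
v_3 = (1, 0, 0)ᵀ

Let N = A − (-3)·I. We want v_3 with N^3 v_3 = 0 but N^2 v_3 ≠ 0; then v_{j-1} := N · v_j for j = 3, …, 2.

Pick v_3 = (1, 0, 0)ᵀ.
Then v_2 = N · v_3 = (0, 2, -1)ᵀ.
Then v_1 = N · v_2 = (2, -3, 1)ᵀ.

Sanity check: (A − (-3)·I) v_1 = (0, 0, 0)ᵀ = 0. ✓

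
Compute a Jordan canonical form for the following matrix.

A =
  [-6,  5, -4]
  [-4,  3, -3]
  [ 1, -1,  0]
J_3(-1)

The characteristic polynomial is
  det(x·I − A) = x^3 + 3*x^2 + 3*x + 1 = (x + 1)^3

Eigenvalues and multiplicities (the geometric multiplicity of λ is n − rank(A − λI), which equals the number of Jordan blocks for λ):
  λ = -1: algebraic multiplicity = 3, geometric multiplicity = 1

Determining the block sizes for each eigenvalue:
  λ = -1: one block (gm = 1), so the single block has size am = 3 → block sizes [3]

Assembling the blocks gives a Jordan form
J =
  [-1,  1,  0]
  [ 0, -1,  1]
  [ 0,  0, -1]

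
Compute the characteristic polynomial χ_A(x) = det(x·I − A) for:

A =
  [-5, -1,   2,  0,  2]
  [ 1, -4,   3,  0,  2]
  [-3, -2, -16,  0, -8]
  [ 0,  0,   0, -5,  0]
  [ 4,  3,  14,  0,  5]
x^5 + 25*x^4 + 250*x^3 + 1250*x^2 + 3125*x + 3125

Expanding det(x·I − A) (e.g. by cofactor expansion or by noting that A is similar to its Jordan form J, which has the same characteristic polynomial as A) gives
  χ_A(x) = x^5 + 25*x^4 + 250*x^3 + 1250*x^2 + 3125*x + 3125
which factors as (x + 5)^5. The eigenvalues (with algebraic multiplicities) are λ = -5 with multiplicity 5.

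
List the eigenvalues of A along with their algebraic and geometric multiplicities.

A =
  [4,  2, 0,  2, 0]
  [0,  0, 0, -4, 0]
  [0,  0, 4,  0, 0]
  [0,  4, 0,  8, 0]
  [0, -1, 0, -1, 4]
λ = 4: alg = 5, geom = 4

Step 1 — factor the characteristic polynomial to read off the algebraic multiplicities:
  χ_A(x) = (x - 4)^5

Step 2 — compute geometric multiplicities via the rank-nullity identity g(λ) = n − rank(A − λI):
  rank(A − (4)·I) = 1, so dim ker(A − (4)·I) = n − 1 = 4

Summary:
  λ = 4: algebraic multiplicity = 5, geometric multiplicity = 4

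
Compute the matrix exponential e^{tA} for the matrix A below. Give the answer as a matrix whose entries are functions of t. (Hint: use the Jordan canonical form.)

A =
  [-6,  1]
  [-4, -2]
e^{tA} =
  [-2*t*exp(-4*t) + exp(-4*t), t*exp(-4*t)]
  [-4*t*exp(-4*t), 2*t*exp(-4*t) + exp(-4*t)]

Strategy: write A = P · J · P⁻¹ where J is a Jordan canonical form, so e^{tA} = P · e^{tJ} · P⁻¹, and e^{tJ} can be computed block-by-block.

A has Jordan form
J =
  [-4,  1]
  [ 0, -4]
(up to reordering of blocks).

Per-block formulas:
  For a 2×2 Jordan block J_2(-4): exp(t · J_2(-4)) = e^(-4t)·(I + t·N), where N is the 2×2 nilpotent shift.

After assembling e^{tJ} and conjugating by P, we get:

e^{tA} =
  [-2*t*exp(-4*t) + exp(-4*t), t*exp(-4*t)]
  [-4*t*exp(-4*t), 2*t*exp(-4*t) + exp(-4*t)]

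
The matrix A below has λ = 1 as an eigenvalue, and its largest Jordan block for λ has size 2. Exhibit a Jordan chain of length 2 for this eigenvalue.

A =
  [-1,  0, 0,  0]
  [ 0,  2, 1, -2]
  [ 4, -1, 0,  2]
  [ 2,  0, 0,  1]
A Jordan chain for λ = 1 of length 2:
v_1 = (0, 1, -1, 0)ᵀ
v_2 = (0, 1, 0, 0)ᵀ

Let N = A − (1)·I. We want v_2 with N^2 v_2 = 0 but N^1 v_2 ≠ 0; then v_{j-1} := N · v_j for j = 2, …, 2.

Pick v_2 = (0, 1, 0, 0)ᵀ.
Then v_1 = N · v_2 = (0, 1, -1, 0)ᵀ.

Sanity check: (A − (1)·I) v_1 = (0, 0, 0, 0)ᵀ = 0. ✓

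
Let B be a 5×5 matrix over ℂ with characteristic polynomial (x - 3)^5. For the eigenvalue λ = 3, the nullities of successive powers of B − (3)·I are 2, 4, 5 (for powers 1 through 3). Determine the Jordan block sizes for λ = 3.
Block sizes for λ = 3: [3, 2]

From the dimensions of kernels of powers, the number of Jordan blocks of size at least j is d_j − d_{j−1} where d_j = dim ker(N^j) (with d_0 = 0). Computing the differences gives [2, 2, 1].
The number of blocks of size exactly k is (#blocks of size ≥ k) − (#blocks of size ≥ k + 1), so the partition is: 1 block(s) of size 2, 1 block(s) of size 3.
In nonincreasing order the block sizes are [3, 2].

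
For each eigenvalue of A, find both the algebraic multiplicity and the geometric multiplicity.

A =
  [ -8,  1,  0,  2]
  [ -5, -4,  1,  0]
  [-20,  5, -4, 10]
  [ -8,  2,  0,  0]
λ = -4: alg = 4, geom = 2

Step 1 — factor the characteristic polynomial to read off the algebraic multiplicities:
  χ_A(x) = (x + 4)^4

Step 2 — compute geometric multiplicities via the rank-nullity identity g(λ) = n − rank(A − λI):
  rank(A − (-4)·I) = 2, so dim ker(A − (-4)·I) = n − 2 = 2

Summary:
  λ = -4: algebraic multiplicity = 4, geometric multiplicity = 2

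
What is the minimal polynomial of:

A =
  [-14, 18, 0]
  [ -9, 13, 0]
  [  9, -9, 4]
x^2 + x - 20

The characteristic polynomial is χ_A(x) = (x - 4)^2*(x + 5), so the eigenvalues are known. The minimal polynomial is
  m_A(x) = Π_λ (x − λ)^{k_λ}
where k_λ is the size of the *largest* Jordan block for λ (equivalently, the smallest k with (A − λI)^k v = 0 for every generalised eigenvector v of λ).

  λ = -5: largest Jordan block has size 1, contributing (x + 5)
  λ = 4: largest Jordan block has size 1, contributing (x − 4)

So m_A(x) = (x - 4)*(x + 5) = x^2 + x - 20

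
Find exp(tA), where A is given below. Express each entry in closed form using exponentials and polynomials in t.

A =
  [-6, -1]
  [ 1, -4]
e^{tA} =
  [-t*exp(-5*t) + exp(-5*t), -t*exp(-5*t)]
  [t*exp(-5*t), t*exp(-5*t) + exp(-5*t)]

Strategy: write A = P · J · P⁻¹ where J is a Jordan canonical form, so e^{tA} = P · e^{tJ} · P⁻¹, and e^{tJ} can be computed block-by-block.

A has Jordan form
J =
  [-5,  1]
  [ 0, -5]
(up to reordering of blocks).

Per-block formulas:
  For a 2×2 Jordan block J_2(-5): exp(t · J_2(-5)) = e^(-5t)·(I + t·N), where N is the 2×2 nilpotent shift.

After assembling e^{tJ} and conjugating by P, we get:

e^{tA} =
  [-t*exp(-5*t) + exp(-5*t), -t*exp(-5*t)]
  [t*exp(-5*t), t*exp(-5*t) + exp(-5*t)]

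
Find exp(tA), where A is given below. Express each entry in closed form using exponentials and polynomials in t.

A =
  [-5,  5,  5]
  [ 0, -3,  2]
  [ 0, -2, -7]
e^{tA} =
  [exp(-5*t), 5*t*exp(-5*t), 5*t*exp(-5*t)]
  [0, 2*t*exp(-5*t) + exp(-5*t), 2*t*exp(-5*t)]
  [0, -2*t*exp(-5*t), -2*t*exp(-5*t) + exp(-5*t)]

Strategy: write A = P · J · P⁻¹ where J is a Jordan canonical form, so e^{tA} = P · e^{tJ} · P⁻¹, and e^{tJ} can be computed block-by-block.

A has Jordan form
J =
  [-5,  1,  0]
  [ 0, -5,  0]
  [ 0,  0, -5]
(up to reordering of blocks).

Per-block formulas:
  For a 2×2 Jordan block J_2(-5): exp(t · J_2(-5)) = e^(-5t)·(I + t·N), where N is the 2×2 nilpotent shift.
  For a 1×1 block at λ = -5: exp(t · [-5]) = [e^(-5t)].

After assembling e^{tJ} and conjugating by P, we get:

e^{tA} =
  [exp(-5*t), 5*t*exp(-5*t), 5*t*exp(-5*t)]
  [0, 2*t*exp(-5*t) + exp(-5*t), 2*t*exp(-5*t)]
  [0, -2*t*exp(-5*t), -2*t*exp(-5*t) + exp(-5*t)]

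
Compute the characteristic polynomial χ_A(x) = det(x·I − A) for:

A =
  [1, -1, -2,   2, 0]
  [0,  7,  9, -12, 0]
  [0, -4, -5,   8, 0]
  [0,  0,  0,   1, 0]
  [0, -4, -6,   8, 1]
x^5 - 5*x^4 + 10*x^3 - 10*x^2 + 5*x - 1

Expanding det(x·I − A) (e.g. by cofactor expansion or by noting that A is similar to its Jordan form J, which has the same characteristic polynomial as A) gives
  χ_A(x) = x^5 - 5*x^4 + 10*x^3 - 10*x^2 + 5*x - 1
which factors as (x - 1)^5. The eigenvalues (with algebraic multiplicities) are λ = 1 with multiplicity 5.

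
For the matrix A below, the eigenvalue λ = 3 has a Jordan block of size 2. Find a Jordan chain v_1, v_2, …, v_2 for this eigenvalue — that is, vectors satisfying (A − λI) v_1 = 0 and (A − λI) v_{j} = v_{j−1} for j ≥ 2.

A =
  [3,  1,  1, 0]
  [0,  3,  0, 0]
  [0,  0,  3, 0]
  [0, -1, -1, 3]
A Jordan chain for λ = 3 of length 2:
v_1 = (1, 0, 0, -1)ᵀ
v_2 = (0, 1, 0, 0)ᵀ

Let N = A − (3)·I. We want v_2 with N^2 v_2 = 0 but N^1 v_2 ≠ 0; then v_{j-1} := N · v_j for j = 2, …, 2.

Pick v_2 = (0, 1, 0, 0)ᵀ.
Then v_1 = N · v_2 = (1, 0, 0, -1)ᵀ.

Sanity check: (A − (3)·I) v_1 = (0, 0, 0, 0)ᵀ = 0. ✓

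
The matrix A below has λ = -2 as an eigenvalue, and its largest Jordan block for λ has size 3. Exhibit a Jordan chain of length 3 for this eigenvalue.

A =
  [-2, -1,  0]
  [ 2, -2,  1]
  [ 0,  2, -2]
A Jordan chain for λ = -2 of length 3:
v_1 = (-2, 0, 4)ᵀ
v_2 = (0, 2, 0)ᵀ
v_3 = (1, 0, 0)ᵀ

Let N = A − (-2)·I. We want v_3 with N^3 v_3 = 0 but N^2 v_3 ≠ 0; then v_{j-1} := N · v_j for j = 3, …, 2.

Pick v_3 = (1, 0, 0)ᵀ.
Then v_2 = N · v_3 = (0, 2, 0)ᵀ.
Then v_1 = N · v_2 = (-2, 0, 4)ᵀ.

Sanity check: (A − (-2)·I) v_1 = (0, 0, 0)ᵀ = 0. ✓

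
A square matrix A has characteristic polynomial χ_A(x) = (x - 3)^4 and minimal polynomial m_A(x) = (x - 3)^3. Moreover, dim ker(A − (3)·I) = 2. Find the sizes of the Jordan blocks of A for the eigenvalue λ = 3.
Block sizes for λ = 3: [3, 1]

Step 1 — from the characteristic polynomial, algebraic multiplicity of λ = 3 is 4. From dim ker(A − (3)·I) = 2, there are exactly 2 Jordan blocks for λ = 3.
Step 2 — from the minimal polynomial, the factor (x − 3)^3 tells us the largest block for λ = 3 has size 3.
Step 3 — with total size 4, 2 blocks, and largest block 3, the block sizes (in nonincreasing order) are [3, 1].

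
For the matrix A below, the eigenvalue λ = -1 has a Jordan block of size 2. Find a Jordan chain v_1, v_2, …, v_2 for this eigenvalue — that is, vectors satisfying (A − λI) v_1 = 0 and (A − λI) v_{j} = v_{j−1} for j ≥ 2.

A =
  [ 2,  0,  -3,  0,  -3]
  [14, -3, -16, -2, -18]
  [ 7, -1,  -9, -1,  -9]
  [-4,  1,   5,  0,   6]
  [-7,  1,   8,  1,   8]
A Jordan chain for λ = -1 of length 2:
v_1 = (0, -2, -1, 1, 1)ᵀ
v_2 = (0, 1, 0, 0, 0)ᵀ

Let N = A − (-1)·I. We want v_2 with N^2 v_2 = 0 but N^1 v_2 ≠ 0; then v_{j-1} := N · v_j for j = 2, …, 2.

Pick v_2 = (0, 1, 0, 0, 0)ᵀ.
Then v_1 = N · v_2 = (0, -2, -1, 1, 1)ᵀ.

Sanity check: (A − (-1)·I) v_1 = (0, 0, 0, 0, 0)ᵀ = 0. ✓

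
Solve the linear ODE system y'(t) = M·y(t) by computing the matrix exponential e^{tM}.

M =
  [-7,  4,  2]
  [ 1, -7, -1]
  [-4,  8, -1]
e^{tM} =
  [-2*t*exp(-5*t) + exp(-5*t), 4*t*exp(-5*t), 2*t*exp(-5*t)]
  [t*exp(-5*t), -2*t*exp(-5*t) + exp(-5*t), -t*exp(-5*t)]
  [-4*t*exp(-5*t), 8*t*exp(-5*t), 4*t*exp(-5*t) + exp(-5*t)]

Strategy: write M = P · J · P⁻¹ where J is a Jordan canonical form, so e^{tM} = P · e^{tJ} · P⁻¹, and e^{tJ} can be computed block-by-block.

M has Jordan form
J =
  [-5,  1,  0]
  [ 0, -5,  0]
  [ 0,  0, -5]
(up to reordering of blocks).

Per-block formulas:
  For a 2×2 Jordan block J_2(-5): exp(t · J_2(-5)) = e^(-5t)·(I + t·N), where N is the 2×2 nilpotent shift.
  For a 1×1 block at λ = -5: exp(t · [-5]) = [e^(-5t)].

After assembling e^{tJ} and conjugating by P, we get:

e^{tM} =
  [-2*t*exp(-5*t) + exp(-5*t), 4*t*exp(-5*t), 2*t*exp(-5*t)]
  [t*exp(-5*t), -2*t*exp(-5*t) + exp(-5*t), -t*exp(-5*t)]
  [-4*t*exp(-5*t), 8*t*exp(-5*t), 4*t*exp(-5*t) + exp(-5*t)]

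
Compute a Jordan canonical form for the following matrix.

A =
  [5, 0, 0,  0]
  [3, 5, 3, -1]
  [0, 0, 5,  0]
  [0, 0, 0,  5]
J_2(5) ⊕ J_1(5) ⊕ J_1(5)

The characteristic polynomial is
  det(x·I − A) = x^4 - 20*x^3 + 150*x^2 - 500*x + 625 = (x - 5)^4

Eigenvalues and multiplicities (the geometric multiplicity of λ is n − rank(A − λI), which equals the number of Jordan blocks for λ):
  λ = 5: algebraic multiplicity = 4, geometric multiplicity = 3

Determining the block sizes for each eigenvalue:
  λ = 5: 3 blocks summing to 4 forces exactly one block of size 2 and the rest size 1 → block sizes [2, 1, 1]

Assembling the blocks gives a Jordan form
J =
  [5, 1, 0, 0]
  [0, 5, 0, 0]
  [0, 0, 5, 0]
  [0, 0, 0, 5]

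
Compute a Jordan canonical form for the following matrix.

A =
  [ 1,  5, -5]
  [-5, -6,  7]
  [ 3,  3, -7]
J_3(-4)

The characteristic polynomial is
  det(x·I − A) = x^3 + 12*x^2 + 48*x + 64 = (x + 4)^3

Eigenvalues and multiplicities (the geometric multiplicity of λ is n − rank(A − λI), which equals the number of Jordan blocks for λ):
  λ = -4: algebraic multiplicity = 3, geometric multiplicity = 1

Determining the block sizes for each eigenvalue:
  λ = -4: one block (gm = 1), so the single block has size am = 3 → block sizes [3]

Assembling the blocks gives a Jordan form
J =
  [-4,  1,  0]
  [ 0, -4,  1]
  [ 0,  0, -4]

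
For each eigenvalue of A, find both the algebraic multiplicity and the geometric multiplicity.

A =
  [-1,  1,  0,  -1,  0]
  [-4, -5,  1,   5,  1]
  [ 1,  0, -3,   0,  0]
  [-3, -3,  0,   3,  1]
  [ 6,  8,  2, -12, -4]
λ = -2: alg = 5, geom = 2

Step 1 — factor the characteristic polynomial to read off the algebraic multiplicities:
  χ_A(x) = (x + 2)^5

Step 2 — compute geometric multiplicities via the rank-nullity identity g(λ) = n − rank(A − λI):
  rank(A − (-2)·I) = 3, so dim ker(A − (-2)·I) = n − 3 = 2

Summary:
  λ = -2: algebraic multiplicity = 5, geometric multiplicity = 2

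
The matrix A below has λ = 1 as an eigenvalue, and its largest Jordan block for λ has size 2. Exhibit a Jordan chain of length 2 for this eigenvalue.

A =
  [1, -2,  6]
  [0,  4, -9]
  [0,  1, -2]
A Jordan chain for λ = 1 of length 2:
v_1 = (-2, 3, 1)ᵀ
v_2 = (0, 1, 0)ᵀ

Let N = A − (1)·I. We want v_2 with N^2 v_2 = 0 but N^1 v_2 ≠ 0; then v_{j-1} := N · v_j for j = 2, …, 2.

Pick v_2 = (0, 1, 0)ᵀ.
Then v_1 = N · v_2 = (-2, 3, 1)ᵀ.

Sanity check: (A − (1)·I) v_1 = (0, 0, 0)ᵀ = 0. ✓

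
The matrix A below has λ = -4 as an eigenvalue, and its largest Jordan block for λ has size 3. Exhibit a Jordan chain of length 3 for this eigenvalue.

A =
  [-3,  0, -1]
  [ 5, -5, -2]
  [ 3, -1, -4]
A Jordan chain for λ = -4 of length 3:
v_1 = (-2, -6, -2)ᵀ
v_2 = (1, 5, 3)ᵀ
v_3 = (1, 0, 0)ᵀ

Let N = A − (-4)·I. We want v_3 with N^3 v_3 = 0 but N^2 v_3 ≠ 0; then v_{j-1} := N · v_j for j = 3, …, 2.

Pick v_3 = (1, 0, 0)ᵀ.
Then v_2 = N · v_3 = (1, 5, 3)ᵀ.
Then v_1 = N · v_2 = (-2, -6, -2)ᵀ.

Sanity check: (A − (-4)·I) v_1 = (0, 0, 0)ᵀ = 0. ✓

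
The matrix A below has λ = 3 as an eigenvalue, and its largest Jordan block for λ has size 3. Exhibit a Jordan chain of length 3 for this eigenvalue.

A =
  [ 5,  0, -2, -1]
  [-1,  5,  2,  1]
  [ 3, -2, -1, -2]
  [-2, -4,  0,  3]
A Jordan chain for λ = 3 of length 3:
v_1 = (8, -4, 12, -8)ᵀ
v_2 = (0, 2, -2, -4)ᵀ
v_3 = (0, 1, 0, 0)ᵀ

Let N = A − (3)·I. We want v_3 with N^3 v_3 = 0 but N^2 v_3 ≠ 0; then v_{j-1} := N · v_j for j = 3, …, 2.

Pick v_3 = (0, 1, 0, 0)ᵀ.
Then v_2 = N · v_3 = (0, 2, -2, -4)ᵀ.
Then v_1 = N · v_2 = (8, -4, 12, -8)ᵀ.

Sanity check: (A − (3)·I) v_1 = (0, 0, 0, 0)ᵀ = 0. ✓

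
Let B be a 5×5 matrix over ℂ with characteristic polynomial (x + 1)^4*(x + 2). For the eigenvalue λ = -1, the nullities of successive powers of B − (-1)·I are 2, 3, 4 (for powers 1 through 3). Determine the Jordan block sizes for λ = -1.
Block sizes for λ = -1: [3, 1]

From the dimensions of kernels of powers, the number of Jordan blocks of size at least j is d_j − d_{j−1} where d_j = dim ker(N^j) (with d_0 = 0). Computing the differences gives [2, 1, 1].
The number of blocks of size exactly k is (#blocks of size ≥ k) − (#blocks of size ≥ k + 1), so the partition is: 1 block(s) of size 1, 1 block(s) of size 3.
In nonincreasing order the block sizes are [3, 1].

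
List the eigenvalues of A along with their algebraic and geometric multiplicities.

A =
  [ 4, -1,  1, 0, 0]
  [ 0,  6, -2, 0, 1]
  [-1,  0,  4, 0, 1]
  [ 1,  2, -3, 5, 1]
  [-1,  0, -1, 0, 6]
λ = 5: alg = 5, geom = 3

Step 1 — factor the characteristic polynomial to read off the algebraic multiplicities:
  χ_A(x) = (x - 5)^5

Step 2 — compute geometric multiplicities via the rank-nullity identity g(λ) = n − rank(A − λI):
  rank(A − (5)·I) = 2, so dim ker(A − (5)·I) = n − 2 = 3

Summary:
  λ = 5: algebraic multiplicity = 5, geometric multiplicity = 3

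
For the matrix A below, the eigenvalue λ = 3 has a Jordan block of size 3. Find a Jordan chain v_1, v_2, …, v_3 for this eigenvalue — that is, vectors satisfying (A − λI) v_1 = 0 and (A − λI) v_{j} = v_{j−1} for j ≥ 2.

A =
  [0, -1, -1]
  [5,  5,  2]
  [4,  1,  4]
A Jordan chain for λ = 3 of length 3:
v_1 = (0, 3, -3)ᵀ
v_2 = (-3, 5, 4)ᵀ
v_3 = (1, 0, 0)ᵀ

Let N = A − (3)·I. We want v_3 with N^3 v_3 = 0 but N^2 v_3 ≠ 0; then v_{j-1} := N · v_j for j = 3, …, 2.

Pick v_3 = (1, 0, 0)ᵀ.
Then v_2 = N · v_3 = (-3, 5, 4)ᵀ.
Then v_1 = N · v_2 = (0, 3, -3)ᵀ.

Sanity check: (A − (3)·I) v_1 = (0, 0, 0)ᵀ = 0. ✓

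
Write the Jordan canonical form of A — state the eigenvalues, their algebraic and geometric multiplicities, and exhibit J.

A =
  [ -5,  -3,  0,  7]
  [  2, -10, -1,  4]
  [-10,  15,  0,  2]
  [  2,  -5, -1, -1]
J_2(-5) ⊕ J_2(-3)

The characteristic polynomial is
  det(x·I − A) = x^4 + 16*x^3 + 94*x^2 + 240*x + 225 = (x + 3)^2*(x + 5)^2

Eigenvalues and multiplicities (the geometric multiplicity of λ is n − rank(A − λI), which equals the number of Jordan blocks for λ):
  λ = -5: algebraic multiplicity = 2, geometric multiplicity = 1
  λ = -3: algebraic multiplicity = 2, geometric multiplicity = 1

Determining the block sizes for each eigenvalue:
  λ = -5: one block (gm = 1), so the single block has size am = 2 → block sizes [2]
  λ = -3: one block (gm = 1), so the single block has size am = 2 → block sizes [2]

Assembling the blocks gives a Jordan form
J =
  [-5,  1,  0,  0]
  [ 0, -5,  0,  0]
  [ 0,  0, -3,  1]
  [ 0,  0,  0, -3]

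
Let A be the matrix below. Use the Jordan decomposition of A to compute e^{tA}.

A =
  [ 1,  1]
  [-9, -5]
e^{tA} =
  [3*t*exp(-2*t) + exp(-2*t), t*exp(-2*t)]
  [-9*t*exp(-2*t), -3*t*exp(-2*t) + exp(-2*t)]

Strategy: write A = P · J · P⁻¹ where J is a Jordan canonical form, so e^{tA} = P · e^{tJ} · P⁻¹, and e^{tJ} can be computed block-by-block.

A has Jordan form
J =
  [-2,  1]
  [ 0, -2]
(up to reordering of blocks).

Per-block formulas:
  For a 2×2 Jordan block J_2(-2): exp(t · J_2(-2)) = e^(-2t)·(I + t·N), where N is the 2×2 nilpotent shift.

After assembling e^{tJ} and conjugating by P, we get:

e^{tA} =
  [3*t*exp(-2*t) + exp(-2*t), t*exp(-2*t)]
  [-9*t*exp(-2*t), -3*t*exp(-2*t) + exp(-2*t)]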